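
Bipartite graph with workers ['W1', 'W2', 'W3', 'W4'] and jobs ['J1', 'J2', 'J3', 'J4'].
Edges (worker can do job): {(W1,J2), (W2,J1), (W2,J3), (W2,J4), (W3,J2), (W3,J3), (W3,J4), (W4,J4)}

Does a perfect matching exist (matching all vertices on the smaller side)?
Yes, perfect matching exists (size 4)

Perfect matching: {(W1,J2), (W2,J1), (W3,J3), (W4,J4)}
All 4 vertices on the smaller side are matched.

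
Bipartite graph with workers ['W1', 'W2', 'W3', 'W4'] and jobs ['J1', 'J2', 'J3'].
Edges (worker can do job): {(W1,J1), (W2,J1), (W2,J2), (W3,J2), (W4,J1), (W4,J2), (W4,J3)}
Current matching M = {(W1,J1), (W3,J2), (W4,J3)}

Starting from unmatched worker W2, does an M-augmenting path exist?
No augmenting path from W2

Alternating search from W2 reaches jobs: {J1, J2}.
Every reachable job is already matched in M, and following those matched edges back to workers exposes no further unvisited jobs.
No M-augmenting path from W2 exists.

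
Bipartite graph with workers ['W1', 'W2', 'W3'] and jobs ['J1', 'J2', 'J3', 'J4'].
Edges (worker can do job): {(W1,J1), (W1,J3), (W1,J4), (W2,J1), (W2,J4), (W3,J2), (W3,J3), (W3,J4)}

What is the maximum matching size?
Maximum matching size = 3

Maximum matching: {(W1,J1), (W2,J4), (W3,J3)}
Size: 3

This assigns 3 workers to 3 distinct jobs.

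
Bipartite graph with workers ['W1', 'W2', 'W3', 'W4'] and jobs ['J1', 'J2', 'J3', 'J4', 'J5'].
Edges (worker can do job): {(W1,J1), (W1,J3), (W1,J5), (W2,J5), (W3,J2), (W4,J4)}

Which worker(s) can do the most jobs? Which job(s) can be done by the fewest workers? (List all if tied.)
Most versatile: W1 (3 jobs); Least covered: J1, J2, J3, J4 (1 workers)

Worker degrees (jobs they can do): W1:3, W2:1, W3:1, W4:1
Job degrees (workers who can do it): J1:1, J2:1, J3:1, J4:1, J5:2

Maximum worker degree is 3, achieved by: W1
Minimum job degree is 1, achieved by: J1, J2, J3, J4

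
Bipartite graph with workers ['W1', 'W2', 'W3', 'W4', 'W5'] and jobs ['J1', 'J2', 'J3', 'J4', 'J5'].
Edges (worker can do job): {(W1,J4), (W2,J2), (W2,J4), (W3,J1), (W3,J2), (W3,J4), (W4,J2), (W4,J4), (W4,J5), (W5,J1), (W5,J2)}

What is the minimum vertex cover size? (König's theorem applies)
Minimum vertex cover size = 4

By König's theorem: in bipartite graphs,
min vertex cover = max matching = 4

Maximum matching has size 4, so minimum vertex cover also has size 4.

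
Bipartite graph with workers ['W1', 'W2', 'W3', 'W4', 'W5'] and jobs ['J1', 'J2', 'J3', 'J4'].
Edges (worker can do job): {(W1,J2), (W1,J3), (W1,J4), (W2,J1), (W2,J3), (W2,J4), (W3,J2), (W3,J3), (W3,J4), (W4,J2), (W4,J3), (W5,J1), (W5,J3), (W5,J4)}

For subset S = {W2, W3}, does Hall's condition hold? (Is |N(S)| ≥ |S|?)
Yes: |N(S)| = 4, |S| = 2

Subset S = {W2, W3}
Neighbors N(S) = {J1, J2, J3, J4}

|N(S)| = 4, |S| = 2
Hall's condition: |N(S)| ≥ |S| is satisfied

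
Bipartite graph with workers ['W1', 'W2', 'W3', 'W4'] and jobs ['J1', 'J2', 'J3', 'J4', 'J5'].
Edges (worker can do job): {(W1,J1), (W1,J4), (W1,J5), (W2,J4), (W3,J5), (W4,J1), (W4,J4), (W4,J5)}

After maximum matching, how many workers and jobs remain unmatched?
Unmatched: 1 workers, 2 jobs

Maximum matching size: 3
Workers: 4 total, 3 matched, 1 unmatched
Jobs: 5 total, 3 matched, 2 unmatched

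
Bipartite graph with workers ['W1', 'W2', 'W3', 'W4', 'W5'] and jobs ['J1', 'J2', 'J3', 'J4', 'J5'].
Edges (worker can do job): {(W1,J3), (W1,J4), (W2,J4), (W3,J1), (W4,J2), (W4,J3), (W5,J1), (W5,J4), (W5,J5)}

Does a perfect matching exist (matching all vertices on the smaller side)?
Yes, perfect matching exists (size 5)

Perfect matching: {(W1,J3), (W2,J4), (W3,J1), (W4,J2), (W5,J5)}
All 5 vertices on the smaller side are matched.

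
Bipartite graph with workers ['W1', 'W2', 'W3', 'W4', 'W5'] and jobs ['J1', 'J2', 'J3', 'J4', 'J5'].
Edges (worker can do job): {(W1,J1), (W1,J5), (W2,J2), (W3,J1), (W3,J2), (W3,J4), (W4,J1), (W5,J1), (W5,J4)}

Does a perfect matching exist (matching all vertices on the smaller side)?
No, maximum matching has size 4 < 5

Maximum matching has size 4, need 5 for perfect matching.
Unmatched workers: ['W4']
Unmatched jobs: ['J3']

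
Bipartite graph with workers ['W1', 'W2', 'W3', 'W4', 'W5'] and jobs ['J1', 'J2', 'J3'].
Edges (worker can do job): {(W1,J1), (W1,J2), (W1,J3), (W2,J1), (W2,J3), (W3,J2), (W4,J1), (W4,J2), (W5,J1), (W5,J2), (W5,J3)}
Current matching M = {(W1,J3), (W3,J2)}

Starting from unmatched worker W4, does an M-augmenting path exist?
Yes: W4 → J1

An M-augmenting path alternates non-matching / matching edges, starting and ending at unmatched vertices.
Path: W4 → J1
(J1 is unmatched in M, so the path is augmenting.)
Flipping edges along this path would increase |M| from 2 to 3.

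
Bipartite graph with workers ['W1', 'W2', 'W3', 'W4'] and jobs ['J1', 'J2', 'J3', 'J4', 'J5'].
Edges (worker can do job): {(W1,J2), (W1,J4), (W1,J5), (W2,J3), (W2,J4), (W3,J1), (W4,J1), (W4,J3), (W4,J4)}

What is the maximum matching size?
Maximum matching size = 4

Maximum matching: {(W1,J5), (W2,J4), (W3,J1), (W4,J3)}
Size: 4

This assigns 4 workers to 4 distinct jobs.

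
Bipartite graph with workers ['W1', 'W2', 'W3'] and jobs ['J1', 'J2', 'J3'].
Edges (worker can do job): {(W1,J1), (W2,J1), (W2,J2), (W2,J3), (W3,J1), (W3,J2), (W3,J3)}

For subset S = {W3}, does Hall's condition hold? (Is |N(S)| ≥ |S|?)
Yes: |N(S)| = 3, |S| = 1

Subset S = {W3}
Neighbors N(S) = {J1, J2, J3}

|N(S)| = 3, |S| = 1
Hall's condition: |N(S)| ≥ |S| is satisfied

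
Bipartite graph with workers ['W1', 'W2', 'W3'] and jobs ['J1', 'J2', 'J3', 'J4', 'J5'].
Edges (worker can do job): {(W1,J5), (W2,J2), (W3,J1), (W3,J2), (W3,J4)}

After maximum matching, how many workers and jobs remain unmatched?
Unmatched: 0 workers, 2 jobs

Maximum matching size: 3
Workers: 3 total, 3 matched, 0 unmatched
Jobs: 5 total, 3 matched, 2 unmatched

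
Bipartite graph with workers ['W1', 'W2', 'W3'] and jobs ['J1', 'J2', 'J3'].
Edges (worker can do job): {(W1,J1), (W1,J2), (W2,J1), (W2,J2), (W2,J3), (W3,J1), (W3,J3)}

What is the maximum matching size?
Maximum matching size = 3

Maximum matching: {(W1,J2), (W2,J3), (W3,J1)}
Size: 3

This assigns 3 workers to 3 distinct jobs.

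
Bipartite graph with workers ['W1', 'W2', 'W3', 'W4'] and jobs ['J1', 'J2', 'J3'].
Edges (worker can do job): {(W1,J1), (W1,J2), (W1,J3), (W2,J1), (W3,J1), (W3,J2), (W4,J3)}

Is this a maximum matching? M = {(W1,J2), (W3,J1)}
No, size 2 is not maximum

Proposed matching has size 2.
Maximum matching size for this graph: 3.

This is NOT maximum - can be improved to size 3.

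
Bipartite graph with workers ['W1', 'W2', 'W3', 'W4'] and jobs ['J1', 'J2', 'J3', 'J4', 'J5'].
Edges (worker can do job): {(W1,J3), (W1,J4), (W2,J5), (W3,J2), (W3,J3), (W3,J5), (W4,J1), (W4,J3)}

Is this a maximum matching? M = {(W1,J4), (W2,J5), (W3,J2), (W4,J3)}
Yes, size 4 is maximum

Proposed matching has size 4.
Maximum matching size for this graph: 4.

This is a maximum matching.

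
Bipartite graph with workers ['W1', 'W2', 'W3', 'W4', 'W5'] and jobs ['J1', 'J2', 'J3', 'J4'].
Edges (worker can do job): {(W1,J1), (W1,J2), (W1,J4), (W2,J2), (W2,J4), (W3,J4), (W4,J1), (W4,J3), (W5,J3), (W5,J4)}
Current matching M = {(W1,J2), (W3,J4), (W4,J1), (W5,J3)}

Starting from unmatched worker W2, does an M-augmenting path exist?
No augmenting path from W2

Alternating search from W2 reaches jobs: {J1, J2, J3, J4}.
Every reachable job is already matched in M, and following those matched edges back to workers exposes no further unvisited jobs.
No M-augmenting path from W2 exists.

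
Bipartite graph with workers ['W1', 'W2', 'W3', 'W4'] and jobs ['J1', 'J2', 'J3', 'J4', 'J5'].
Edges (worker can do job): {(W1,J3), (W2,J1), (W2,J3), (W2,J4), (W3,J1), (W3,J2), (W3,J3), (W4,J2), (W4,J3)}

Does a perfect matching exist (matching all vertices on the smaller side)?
Yes, perfect matching exists (size 4)

Perfect matching: {(W1,J3), (W2,J4), (W3,J1), (W4,J2)}
All 4 vertices on the smaller side are matched.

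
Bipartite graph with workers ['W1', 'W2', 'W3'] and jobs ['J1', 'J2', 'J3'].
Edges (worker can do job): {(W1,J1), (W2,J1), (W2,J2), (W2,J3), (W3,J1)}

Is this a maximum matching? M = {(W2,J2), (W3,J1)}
Yes, size 2 is maximum

Proposed matching has size 2.
Maximum matching size for this graph: 2.

This is a maximum matching.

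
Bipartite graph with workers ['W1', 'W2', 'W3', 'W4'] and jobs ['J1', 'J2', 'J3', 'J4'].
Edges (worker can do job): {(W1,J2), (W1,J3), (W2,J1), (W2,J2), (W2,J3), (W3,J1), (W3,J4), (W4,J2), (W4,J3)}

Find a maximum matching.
Matching: {(W1,J2), (W2,J1), (W3,J4), (W4,J3)}

Maximum matching (size 4):
  W1 → J2
  W2 → J1
  W3 → J4
  W4 → J3

Each worker is assigned to at most one job, and each job to at most one worker.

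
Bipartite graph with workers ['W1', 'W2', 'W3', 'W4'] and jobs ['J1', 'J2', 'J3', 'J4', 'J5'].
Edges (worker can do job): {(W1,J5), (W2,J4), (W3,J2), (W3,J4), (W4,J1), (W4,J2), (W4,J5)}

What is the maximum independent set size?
Maximum independent set = 5

By König's theorem:
- Min vertex cover = Max matching = 4
- Max independent set = Total vertices - Min vertex cover
- Max independent set = 9 - 4 = 5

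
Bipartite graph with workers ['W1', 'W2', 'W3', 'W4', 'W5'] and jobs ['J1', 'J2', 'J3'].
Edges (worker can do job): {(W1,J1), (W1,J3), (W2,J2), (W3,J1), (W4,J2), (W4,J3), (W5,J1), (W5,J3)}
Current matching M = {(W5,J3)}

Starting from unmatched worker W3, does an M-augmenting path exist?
Yes: W3 → J1

An M-augmenting path alternates non-matching / matching edges, starting and ending at unmatched vertices.
Path: W3 → J1
(J1 is unmatched in M, so the path is augmenting.)
Flipping edges along this path would increase |M| from 1 to 2.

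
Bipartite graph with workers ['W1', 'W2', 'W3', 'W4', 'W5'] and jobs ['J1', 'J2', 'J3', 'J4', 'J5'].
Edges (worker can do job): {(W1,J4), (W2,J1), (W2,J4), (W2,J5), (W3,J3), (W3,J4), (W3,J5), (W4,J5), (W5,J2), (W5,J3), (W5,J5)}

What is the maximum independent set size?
Maximum independent set = 5

By König's theorem:
- Min vertex cover = Max matching = 5
- Max independent set = Total vertices - Min vertex cover
- Max independent set = 10 - 5 = 5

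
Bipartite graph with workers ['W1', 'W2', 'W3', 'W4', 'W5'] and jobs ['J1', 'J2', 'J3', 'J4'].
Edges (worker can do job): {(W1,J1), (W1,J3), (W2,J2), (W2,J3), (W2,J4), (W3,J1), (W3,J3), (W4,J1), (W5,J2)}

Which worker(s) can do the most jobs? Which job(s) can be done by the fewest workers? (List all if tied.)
Most versatile: W2 (3 jobs); Least covered: J4 (1 workers)

Worker degrees (jobs they can do): W1:2, W2:3, W3:2, W4:1, W5:1
Job degrees (workers who can do it): J1:3, J2:2, J3:3, J4:1

Maximum worker degree is 3, achieved by: W2
Minimum job degree is 1, achieved by: J4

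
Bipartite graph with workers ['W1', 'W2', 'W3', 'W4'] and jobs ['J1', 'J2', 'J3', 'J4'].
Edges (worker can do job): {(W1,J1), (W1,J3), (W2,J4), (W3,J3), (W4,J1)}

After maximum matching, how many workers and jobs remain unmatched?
Unmatched: 1 workers, 1 jobs

Maximum matching size: 3
Workers: 4 total, 3 matched, 1 unmatched
Jobs: 4 total, 3 matched, 1 unmatched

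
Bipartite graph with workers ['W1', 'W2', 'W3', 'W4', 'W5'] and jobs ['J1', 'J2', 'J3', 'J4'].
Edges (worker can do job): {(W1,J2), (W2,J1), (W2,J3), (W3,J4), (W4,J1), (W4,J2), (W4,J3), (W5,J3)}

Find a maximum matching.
Matching: {(W1,J2), (W3,J4), (W4,J1), (W5,J3)}

Maximum matching (size 4):
  W1 → J2
  W3 → J4
  W4 → J1
  W5 → J3

Each worker is assigned to at most one job, and each job to at most one worker.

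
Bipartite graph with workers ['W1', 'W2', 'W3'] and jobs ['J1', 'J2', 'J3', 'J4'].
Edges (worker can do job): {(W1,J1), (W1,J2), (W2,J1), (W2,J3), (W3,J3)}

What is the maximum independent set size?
Maximum independent set = 4

By König's theorem:
- Min vertex cover = Max matching = 3
- Max independent set = Total vertices - Min vertex cover
- Max independent set = 7 - 3 = 4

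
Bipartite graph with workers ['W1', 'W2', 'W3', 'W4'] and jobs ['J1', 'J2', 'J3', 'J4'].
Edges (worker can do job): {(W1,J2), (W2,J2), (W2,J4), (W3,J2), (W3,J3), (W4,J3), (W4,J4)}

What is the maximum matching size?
Maximum matching size = 3

Maximum matching: {(W2,J4), (W3,J2), (W4,J3)}
Size: 3

This assigns 3 workers to 3 distinct jobs.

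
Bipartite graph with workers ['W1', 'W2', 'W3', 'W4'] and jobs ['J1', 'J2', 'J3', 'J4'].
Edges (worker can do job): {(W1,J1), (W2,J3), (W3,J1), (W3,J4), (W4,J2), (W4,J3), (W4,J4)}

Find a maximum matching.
Matching: {(W1,J1), (W2,J3), (W3,J4), (W4,J2)}

Maximum matching (size 4):
  W1 → J1
  W2 → J3
  W3 → J4
  W4 → J2

Each worker is assigned to at most one job, and each job to at most one worker.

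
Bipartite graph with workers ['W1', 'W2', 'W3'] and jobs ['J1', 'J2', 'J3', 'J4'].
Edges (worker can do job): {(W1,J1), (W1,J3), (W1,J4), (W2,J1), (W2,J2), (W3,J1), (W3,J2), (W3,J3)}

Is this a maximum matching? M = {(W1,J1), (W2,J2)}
No, size 2 is not maximum

Proposed matching has size 2.
Maximum matching size for this graph: 3.

This is NOT maximum - can be improved to size 3.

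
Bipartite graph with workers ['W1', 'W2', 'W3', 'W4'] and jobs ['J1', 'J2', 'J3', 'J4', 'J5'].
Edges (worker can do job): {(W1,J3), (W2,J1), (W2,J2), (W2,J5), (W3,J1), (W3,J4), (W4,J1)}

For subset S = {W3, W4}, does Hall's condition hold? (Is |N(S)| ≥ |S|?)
Yes: |N(S)| = 2, |S| = 2

Subset S = {W3, W4}
Neighbors N(S) = {J1, J4}

|N(S)| = 2, |S| = 2
Hall's condition: |N(S)| ≥ |S| is satisfied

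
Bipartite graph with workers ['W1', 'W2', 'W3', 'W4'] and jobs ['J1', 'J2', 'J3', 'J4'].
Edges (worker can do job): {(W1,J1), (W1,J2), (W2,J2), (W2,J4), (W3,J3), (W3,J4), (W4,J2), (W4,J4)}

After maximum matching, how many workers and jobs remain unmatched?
Unmatched: 0 workers, 0 jobs

Maximum matching size: 4
Workers: 4 total, 4 matched, 0 unmatched
Jobs: 4 total, 4 matched, 0 unmatched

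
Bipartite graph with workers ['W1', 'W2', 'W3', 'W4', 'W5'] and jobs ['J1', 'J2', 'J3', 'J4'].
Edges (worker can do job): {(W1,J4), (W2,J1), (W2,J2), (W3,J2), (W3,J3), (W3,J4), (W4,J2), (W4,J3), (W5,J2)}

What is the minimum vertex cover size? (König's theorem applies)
Minimum vertex cover size = 4

By König's theorem: in bipartite graphs,
min vertex cover = max matching = 4

Maximum matching has size 4, so minimum vertex cover also has size 4.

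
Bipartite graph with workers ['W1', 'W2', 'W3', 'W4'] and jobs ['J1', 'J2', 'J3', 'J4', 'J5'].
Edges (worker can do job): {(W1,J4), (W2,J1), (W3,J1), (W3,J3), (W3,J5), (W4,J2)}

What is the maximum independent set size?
Maximum independent set = 5

By König's theorem:
- Min vertex cover = Max matching = 4
- Max independent set = Total vertices - Min vertex cover
- Max independent set = 9 - 4 = 5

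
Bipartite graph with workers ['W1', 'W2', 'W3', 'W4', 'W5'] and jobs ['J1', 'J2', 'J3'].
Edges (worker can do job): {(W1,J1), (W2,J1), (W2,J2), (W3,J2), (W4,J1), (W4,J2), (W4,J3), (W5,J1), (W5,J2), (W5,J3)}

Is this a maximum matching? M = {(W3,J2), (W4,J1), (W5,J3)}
Yes, size 3 is maximum

Proposed matching has size 3.
Maximum matching size for this graph: 3.

This is a maximum matching.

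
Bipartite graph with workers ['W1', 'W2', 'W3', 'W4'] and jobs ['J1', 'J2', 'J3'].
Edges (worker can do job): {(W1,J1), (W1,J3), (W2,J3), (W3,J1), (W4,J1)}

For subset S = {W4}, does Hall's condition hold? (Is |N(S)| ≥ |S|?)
Yes: |N(S)| = 1, |S| = 1

Subset S = {W4}
Neighbors N(S) = {J1}

|N(S)| = 1, |S| = 1
Hall's condition: |N(S)| ≥ |S| is satisfied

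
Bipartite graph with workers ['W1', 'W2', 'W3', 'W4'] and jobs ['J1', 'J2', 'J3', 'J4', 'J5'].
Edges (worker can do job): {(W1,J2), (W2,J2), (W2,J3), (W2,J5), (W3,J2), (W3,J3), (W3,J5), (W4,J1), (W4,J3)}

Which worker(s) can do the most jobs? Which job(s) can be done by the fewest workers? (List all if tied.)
Most versatile: W2, W3 (3 jobs); Least covered: J4 (0 workers)

Worker degrees (jobs they can do): W1:1, W2:3, W3:3, W4:2
Job degrees (workers who can do it): J1:1, J2:3, J3:3, J4:0, J5:2

Maximum worker degree is 3, achieved by: W2, W3
Minimum job degree is 0, achieved by: J4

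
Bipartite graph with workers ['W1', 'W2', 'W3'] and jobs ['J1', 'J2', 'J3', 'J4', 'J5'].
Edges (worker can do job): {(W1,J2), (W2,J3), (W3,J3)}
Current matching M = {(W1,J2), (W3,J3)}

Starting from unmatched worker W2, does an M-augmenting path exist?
No augmenting path from W2

Alternating search from W2 reaches jobs: {J3}.
Every reachable job is already matched in M, and following those matched edges back to workers exposes no further unvisited jobs.
No M-augmenting path from W2 exists.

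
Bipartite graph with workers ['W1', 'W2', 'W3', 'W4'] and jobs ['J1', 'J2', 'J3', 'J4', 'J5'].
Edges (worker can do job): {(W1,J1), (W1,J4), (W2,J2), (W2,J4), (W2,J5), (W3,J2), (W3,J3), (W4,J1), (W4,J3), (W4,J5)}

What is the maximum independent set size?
Maximum independent set = 5

By König's theorem:
- Min vertex cover = Max matching = 4
- Max independent set = Total vertices - Min vertex cover
- Max independent set = 9 - 4 = 5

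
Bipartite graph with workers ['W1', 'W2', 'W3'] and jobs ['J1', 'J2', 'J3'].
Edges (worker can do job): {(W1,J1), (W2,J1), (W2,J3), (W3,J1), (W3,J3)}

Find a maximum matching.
Matching: {(W1,J1), (W3,J3)}

Maximum matching (size 2):
  W1 → J1
  W3 → J3

Each worker is assigned to at most one job, and each job to at most one worker.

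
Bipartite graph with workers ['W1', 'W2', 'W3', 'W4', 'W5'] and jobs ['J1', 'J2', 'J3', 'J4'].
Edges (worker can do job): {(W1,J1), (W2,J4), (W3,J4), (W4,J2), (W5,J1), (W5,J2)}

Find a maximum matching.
Matching: {(W3,J4), (W4,J2), (W5,J1)}

Maximum matching (size 3):
  W3 → J4
  W4 → J2
  W5 → J1

Each worker is assigned to at most one job, and each job to at most one worker.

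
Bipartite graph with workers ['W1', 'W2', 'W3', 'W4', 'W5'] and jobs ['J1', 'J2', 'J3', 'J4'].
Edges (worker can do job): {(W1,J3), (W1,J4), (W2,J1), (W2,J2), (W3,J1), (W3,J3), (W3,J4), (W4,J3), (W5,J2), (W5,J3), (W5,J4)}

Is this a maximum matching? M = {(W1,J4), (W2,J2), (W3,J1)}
No, size 3 is not maximum

Proposed matching has size 3.
Maximum matching size for this graph: 4.

This is NOT maximum - can be improved to size 4.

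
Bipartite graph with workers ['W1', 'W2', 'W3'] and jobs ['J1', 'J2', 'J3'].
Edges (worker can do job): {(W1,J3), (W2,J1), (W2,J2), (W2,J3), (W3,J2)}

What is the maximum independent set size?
Maximum independent set = 3

By König's theorem:
- Min vertex cover = Max matching = 3
- Max independent set = Total vertices - Min vertex cover
- Max independent set = 6 - 3 = 3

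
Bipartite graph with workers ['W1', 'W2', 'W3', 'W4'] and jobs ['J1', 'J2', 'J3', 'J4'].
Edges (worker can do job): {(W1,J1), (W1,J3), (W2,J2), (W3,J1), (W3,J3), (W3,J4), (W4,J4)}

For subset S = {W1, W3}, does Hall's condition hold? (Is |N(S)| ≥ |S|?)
Yes: |N(S)| = 3, |S| = 2

Subset S = {W1, W3}
Neighbors N(S) = {J1, J3, J4}

|N(S)| = 3, |S| = 2
Hall's condition: |N(S)| ≥ |S| is satisfied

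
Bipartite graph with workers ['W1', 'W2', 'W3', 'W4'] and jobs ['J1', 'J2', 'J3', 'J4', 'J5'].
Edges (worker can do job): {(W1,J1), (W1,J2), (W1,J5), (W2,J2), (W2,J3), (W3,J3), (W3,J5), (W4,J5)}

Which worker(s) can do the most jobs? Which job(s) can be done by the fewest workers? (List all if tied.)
Most versatile: W1 (3 jobs); Least covered: J4 (0 workers)

Worker degrees (jobs they can do): W1:3, W2:2, W3:2, W4:1
Job degrees (workers who can do it): J1:1, J2:2, J3:2, J4:0, J5:3

Maximum worker degree is 3, achieved by: W1
Minimum job degree is 0, achieved by: J4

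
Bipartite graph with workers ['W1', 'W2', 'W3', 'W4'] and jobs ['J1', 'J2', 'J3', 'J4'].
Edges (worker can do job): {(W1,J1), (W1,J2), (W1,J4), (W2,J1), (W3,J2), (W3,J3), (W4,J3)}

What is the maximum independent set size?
Maximum independent set = 4

By König's theorem:
- Min vertex cover = Max matching = 4
- Max independent set = Total vertices - Min vertex cover
- Max independent set = 8 - 4 = 4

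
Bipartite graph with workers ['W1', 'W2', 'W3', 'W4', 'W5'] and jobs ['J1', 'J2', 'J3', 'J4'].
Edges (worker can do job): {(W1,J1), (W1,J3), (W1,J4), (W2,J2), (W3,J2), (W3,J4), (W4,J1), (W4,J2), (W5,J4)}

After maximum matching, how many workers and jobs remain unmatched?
Unmatched: 1 workers, 0 jobs

Maximum matching size: 4
Workers: 5 total, 4 matched, 1 unmatched
Jobs: 4 total, 4 matched, 0 unmatched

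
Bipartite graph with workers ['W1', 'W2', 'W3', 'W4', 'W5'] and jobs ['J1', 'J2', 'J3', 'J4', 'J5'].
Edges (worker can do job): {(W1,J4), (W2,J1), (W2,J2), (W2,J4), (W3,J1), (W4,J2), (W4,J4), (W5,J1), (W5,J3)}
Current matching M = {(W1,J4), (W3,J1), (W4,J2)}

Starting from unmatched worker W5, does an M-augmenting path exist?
Yes: W5 → J3

An M-augmenting path alternates non-matching / matching edges, starting and ending at unmatched vertices.
Path: W5 → J3
(J3 is unmatched in M, so the path is augmenting.)
Flipping edges along this path would increase |M| from 3 to 4.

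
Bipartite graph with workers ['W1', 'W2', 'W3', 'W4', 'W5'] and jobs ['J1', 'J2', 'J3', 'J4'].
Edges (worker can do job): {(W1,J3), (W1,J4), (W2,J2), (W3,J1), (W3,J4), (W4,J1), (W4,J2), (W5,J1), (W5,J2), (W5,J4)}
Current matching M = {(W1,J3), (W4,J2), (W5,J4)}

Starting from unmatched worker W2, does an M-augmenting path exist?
Yes: W2 → J2 → W4 → J1

An M-augmenting path alternates non-matching / matching edges, starting and ending at unmatched vertices.
Path: W2 → J2 → W4 → J1
(J1 is unmatched in M, so the path is augmenting.)
Flipping edges along this path would increase |M| from 3 to 4.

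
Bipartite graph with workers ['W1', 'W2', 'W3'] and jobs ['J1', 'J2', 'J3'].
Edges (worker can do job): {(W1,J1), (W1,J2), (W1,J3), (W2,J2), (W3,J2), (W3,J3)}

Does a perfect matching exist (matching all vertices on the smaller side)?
Yes, perfect matching exists (size 3)

Perfect matching: {(W1,J1), (W2,J2), (W3,J3)}
All 3 vertices on the smaller side are matched.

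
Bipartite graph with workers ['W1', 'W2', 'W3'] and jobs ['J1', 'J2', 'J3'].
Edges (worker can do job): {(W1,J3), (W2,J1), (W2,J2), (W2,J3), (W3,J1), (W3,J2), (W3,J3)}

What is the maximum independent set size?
Maximum independent set = 3

By König's theorem:
- Min vertex cover = Max matching = 3
- Max independent set = Total vertices - Min vertex cover
- Max independent set = 6 - 3 = 3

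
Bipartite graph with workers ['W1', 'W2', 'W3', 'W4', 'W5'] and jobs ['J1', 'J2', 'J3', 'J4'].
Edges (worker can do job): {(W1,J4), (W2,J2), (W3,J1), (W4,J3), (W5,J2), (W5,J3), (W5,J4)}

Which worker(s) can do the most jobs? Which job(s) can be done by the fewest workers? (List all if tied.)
Most versatile: W5 (3 jobs); Least covered: J1 (1 workers)

Worker degrees (jobs they can do): W1:1, W2:1, W3:1, W4:1, W5:3
Job degrees (workers who can do it): J1:1, J2:2, J3:2, J4:2

Maximum worker degree is 3, achieved by: W5
Minimum job degree is 1, achieved by: J1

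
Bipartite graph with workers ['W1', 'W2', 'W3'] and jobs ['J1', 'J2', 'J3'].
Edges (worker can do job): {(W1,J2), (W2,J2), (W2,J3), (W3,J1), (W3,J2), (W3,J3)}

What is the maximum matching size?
Maximum matching size = 3

Maximum matching: {(W1,J2), (W2,J3), (W3,J1)}
Size: 3

This assigns 3 workers to 3 distinct jobs.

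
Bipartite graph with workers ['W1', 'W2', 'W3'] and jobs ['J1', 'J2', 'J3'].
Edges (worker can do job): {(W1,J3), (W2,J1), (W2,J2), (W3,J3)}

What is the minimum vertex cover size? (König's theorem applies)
Minimum vertex cover size = 2

By König's theorem: in bipartite graphs,
min vertex cover = max matching = 2

Maximum matching has size 2, so minimum vertex cover also has size 2.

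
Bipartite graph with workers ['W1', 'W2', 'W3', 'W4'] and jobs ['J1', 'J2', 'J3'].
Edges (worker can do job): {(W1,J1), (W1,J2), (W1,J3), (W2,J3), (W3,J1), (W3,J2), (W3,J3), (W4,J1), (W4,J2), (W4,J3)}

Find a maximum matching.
Matching: {(W1,J3), (W3,J2), (W4,J1)}

Maximum matching (size 3):
  W1 → J3
  W3 → J2
  W4 → J1

Each worker is assigned to at most one job, and each job to at most one worker.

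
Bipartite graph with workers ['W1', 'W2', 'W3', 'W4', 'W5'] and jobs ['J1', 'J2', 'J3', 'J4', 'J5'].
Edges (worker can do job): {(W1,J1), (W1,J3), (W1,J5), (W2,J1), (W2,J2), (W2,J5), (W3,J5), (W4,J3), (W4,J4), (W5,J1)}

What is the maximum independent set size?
Maximum independent set = 5

By König's theorem:
- Min vertex cover = Max matching = 5
- Max independent set = Total vertices - Min vertex cover
- Max independent set = 10 - 5 = 5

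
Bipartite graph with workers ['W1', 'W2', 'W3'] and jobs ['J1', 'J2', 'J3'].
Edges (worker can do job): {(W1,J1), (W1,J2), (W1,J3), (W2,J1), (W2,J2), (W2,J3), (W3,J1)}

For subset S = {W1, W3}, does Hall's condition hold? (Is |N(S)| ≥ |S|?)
Yes: |N(S)| = 3, |S| = 2

Subset S = {W1, W3}
Neighbors N(S) = {J1, J2, J3}

|N(S)| = 3, |S| = 2
Hall's condition: |N(S)| ≥ |S| is satisfied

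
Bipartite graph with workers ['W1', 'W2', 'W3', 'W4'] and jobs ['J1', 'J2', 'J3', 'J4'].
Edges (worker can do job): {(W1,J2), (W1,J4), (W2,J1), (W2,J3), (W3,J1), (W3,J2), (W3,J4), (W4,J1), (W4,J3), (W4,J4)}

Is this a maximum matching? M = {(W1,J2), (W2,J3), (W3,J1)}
No, size 3 is not maximum

Proposed matching has size 3.
Maximum matching size for this graph: 4.

This is NOT maximum - can be improved to size 4.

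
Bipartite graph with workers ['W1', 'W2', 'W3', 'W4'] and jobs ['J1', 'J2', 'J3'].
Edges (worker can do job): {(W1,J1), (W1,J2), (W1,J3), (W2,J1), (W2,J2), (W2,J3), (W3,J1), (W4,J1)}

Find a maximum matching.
Matching: {(W1,J3), (W2,J2), (W4,J1)}

Maximum matching (size 3):
  W1 → J3
  W2 → J2
  W4 → J1

Each worker is assigned to at most one job, and each job to at most one worker.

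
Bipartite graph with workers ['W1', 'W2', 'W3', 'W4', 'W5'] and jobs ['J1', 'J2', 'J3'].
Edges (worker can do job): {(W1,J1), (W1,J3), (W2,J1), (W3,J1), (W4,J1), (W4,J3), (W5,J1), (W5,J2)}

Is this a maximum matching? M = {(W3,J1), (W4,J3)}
No, size 2 is not maximum

Proposed matching has size 2.
Maximum matching size for this graph: 3.

This is NOT maximum - can be improved to size 3.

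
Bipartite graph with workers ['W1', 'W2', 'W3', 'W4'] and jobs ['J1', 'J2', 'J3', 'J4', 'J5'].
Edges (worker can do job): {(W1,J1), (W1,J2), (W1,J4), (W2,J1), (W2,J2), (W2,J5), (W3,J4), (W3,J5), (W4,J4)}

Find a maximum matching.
Matching: {(W1,J1), (W2,J2), (W3,J5), (W4,J4)}

Maximum matching (size 4):
  W1 → J1
  W2 → J2
  W3 → J5
  W4 → J4

Each worker is assigned to at most one job, and each job to at most one worker.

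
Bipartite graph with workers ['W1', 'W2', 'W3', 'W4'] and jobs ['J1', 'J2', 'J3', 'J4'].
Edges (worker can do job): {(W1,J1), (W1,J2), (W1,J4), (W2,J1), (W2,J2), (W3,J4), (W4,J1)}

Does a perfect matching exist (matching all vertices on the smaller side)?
No, maximum matching has size 3 < 4

Maximum matching has size 3, need 4 for perfect matching.
Unmatched workers: ['W2']
Unmatched jobs: ['J3']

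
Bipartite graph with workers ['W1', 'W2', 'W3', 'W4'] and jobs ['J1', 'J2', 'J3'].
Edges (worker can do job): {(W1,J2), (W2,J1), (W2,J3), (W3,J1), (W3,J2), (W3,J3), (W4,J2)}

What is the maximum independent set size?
Maximum independent set = 4

By König's theorem:
- Min vertex cover = Max matching = 3
- Max independent set = Total vertices - Min vertex cover
- Max independent set = 7 - 3 = 4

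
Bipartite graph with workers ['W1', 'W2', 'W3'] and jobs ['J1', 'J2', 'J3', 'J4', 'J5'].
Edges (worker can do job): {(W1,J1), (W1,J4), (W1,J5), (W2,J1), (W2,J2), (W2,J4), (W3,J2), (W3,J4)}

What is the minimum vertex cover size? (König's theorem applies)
Minimum vertex cover size = 3

By König's theorem: in bipartite graphs,
min vertex cover = max matching = 3

Maximum matching has size 3, so minimum vertex cover also has size 3.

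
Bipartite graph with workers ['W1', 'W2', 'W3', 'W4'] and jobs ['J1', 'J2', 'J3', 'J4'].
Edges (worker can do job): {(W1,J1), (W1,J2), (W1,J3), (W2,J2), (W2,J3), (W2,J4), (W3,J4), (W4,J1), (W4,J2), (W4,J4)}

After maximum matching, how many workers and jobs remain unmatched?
Unmatched: 0 workers, 0 jobs

Maximum matching size: 4
Workers: 4 total, 4 matched, 0 unmatched
Jobs: 4 total, 4 matched, 0 unmatched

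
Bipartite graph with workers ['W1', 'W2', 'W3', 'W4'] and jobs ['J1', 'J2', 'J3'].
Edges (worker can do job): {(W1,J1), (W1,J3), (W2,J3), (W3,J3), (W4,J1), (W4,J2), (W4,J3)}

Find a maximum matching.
Matching: {(W1,J1), (W3,J3), (W4,J2)}

Maximum matching (size 3):
  W1 → J1
  W3 → J3
  W4 → J2

Each worker is assigned to at most one job, and each job to at most one worker.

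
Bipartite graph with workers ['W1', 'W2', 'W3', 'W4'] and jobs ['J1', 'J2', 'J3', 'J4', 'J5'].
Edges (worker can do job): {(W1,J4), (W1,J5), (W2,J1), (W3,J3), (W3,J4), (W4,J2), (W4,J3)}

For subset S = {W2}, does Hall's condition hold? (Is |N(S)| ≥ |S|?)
Yes: |N(S)| = 1, |S| = 1

Subset S = {W2}
Neighbors N(S) = {J1}

|N(S)| = 1, |S| = 1
Hall's condition: |N(S)| ≥ |S| is satisfied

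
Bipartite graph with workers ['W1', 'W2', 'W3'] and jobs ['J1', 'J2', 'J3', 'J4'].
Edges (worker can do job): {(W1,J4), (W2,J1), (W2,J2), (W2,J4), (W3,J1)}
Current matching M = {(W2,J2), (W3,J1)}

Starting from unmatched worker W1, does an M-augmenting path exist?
Yes: W1 → J4

An M-augmenting path alternates non-matching / matching edges, starting and ending at unmatched vertices.
Path: W1 → J4
(J4 is unmatched in M, so the path is augmenting.)
Flipping edges along this path would increase |M| from 2 to 3.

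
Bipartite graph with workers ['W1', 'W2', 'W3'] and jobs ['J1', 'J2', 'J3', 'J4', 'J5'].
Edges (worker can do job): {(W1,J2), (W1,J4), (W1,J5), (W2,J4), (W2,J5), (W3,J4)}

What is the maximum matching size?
Maximum matching size = 3

Maximum matching: {(W1,J2), (W2,J5), (W3,J4)}
Size: 3

This assigns 3 workers to 3 distinct jobs.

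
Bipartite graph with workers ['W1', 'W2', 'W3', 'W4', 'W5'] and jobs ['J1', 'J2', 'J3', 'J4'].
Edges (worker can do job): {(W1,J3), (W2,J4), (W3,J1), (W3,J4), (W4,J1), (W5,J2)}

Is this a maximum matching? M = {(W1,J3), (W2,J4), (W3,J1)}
No, size 3 is not maximum

Proposed matching has size 3.
Maximum matching size for this graph: 4.

This is NOT maximum - can be improved to size 4.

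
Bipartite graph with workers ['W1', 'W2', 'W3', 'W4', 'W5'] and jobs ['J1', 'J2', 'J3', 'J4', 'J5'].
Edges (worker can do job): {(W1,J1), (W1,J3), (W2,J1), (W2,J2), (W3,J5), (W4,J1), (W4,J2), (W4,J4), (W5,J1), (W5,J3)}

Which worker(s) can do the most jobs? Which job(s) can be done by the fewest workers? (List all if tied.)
Most versatile: W4 (3 jobs); Least covered: J4, J5 (1 workers)

Worker degrees (jobs they can do): W1:2, W2:2, W3:1, W4:3, W5:2
Job degrees (workers who can do it): J1:4, J2:2, J3:2, J4:1, J5:1

Maximum worker degree is 3, achieved by: W4
Minimum job degree is 1, achieved by: J4, J5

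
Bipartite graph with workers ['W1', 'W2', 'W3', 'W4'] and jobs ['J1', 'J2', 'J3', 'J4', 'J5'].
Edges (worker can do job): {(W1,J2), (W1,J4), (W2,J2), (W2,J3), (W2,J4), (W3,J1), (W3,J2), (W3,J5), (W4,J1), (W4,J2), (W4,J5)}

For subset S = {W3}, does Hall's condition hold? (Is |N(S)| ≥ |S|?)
Yes: |N(S)| = 3, |S| = 1

Subset S = {W3}
Neighbors N(S) = {J1, J2, J5}

|N(S)| = 3, |S| = 1
Hall's condition: |N(S)| ≥ |S| is satisfied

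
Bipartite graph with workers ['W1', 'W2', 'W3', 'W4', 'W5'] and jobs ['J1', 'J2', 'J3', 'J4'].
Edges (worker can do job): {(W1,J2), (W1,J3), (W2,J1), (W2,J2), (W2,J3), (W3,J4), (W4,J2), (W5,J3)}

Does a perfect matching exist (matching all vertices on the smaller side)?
Yes, perfect matching exists (size 4)

Perfect matching: {(W2,J1), (W3,J4), (W4,J2), (W5,J3)}
All 4 vertices on the smaller side are matched.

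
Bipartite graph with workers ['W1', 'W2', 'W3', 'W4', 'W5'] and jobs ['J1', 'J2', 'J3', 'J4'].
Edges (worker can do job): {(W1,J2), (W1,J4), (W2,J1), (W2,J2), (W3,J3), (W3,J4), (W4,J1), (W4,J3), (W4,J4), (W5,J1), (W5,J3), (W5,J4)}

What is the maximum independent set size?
Maximum independent set = 5

By König's theorem:
- Min vertex cover = Max matching = 4
- Max independent set = Total vertices - Min vertex cover
- Max independent set = 9 - 4 = 5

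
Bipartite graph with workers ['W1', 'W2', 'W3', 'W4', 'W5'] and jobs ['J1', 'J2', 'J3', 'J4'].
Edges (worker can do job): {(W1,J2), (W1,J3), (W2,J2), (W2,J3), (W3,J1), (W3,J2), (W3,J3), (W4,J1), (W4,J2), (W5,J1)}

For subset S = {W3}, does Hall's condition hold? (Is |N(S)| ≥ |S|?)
Yes: |N(S)| = 3, |S| = 1

Subset S = {W3}
Neighbors N(S) = {J1, J2, J3}

|N(S)| = 3, |S| = 1
Hall's condition: |N(S)| ≥ |S| is satisfied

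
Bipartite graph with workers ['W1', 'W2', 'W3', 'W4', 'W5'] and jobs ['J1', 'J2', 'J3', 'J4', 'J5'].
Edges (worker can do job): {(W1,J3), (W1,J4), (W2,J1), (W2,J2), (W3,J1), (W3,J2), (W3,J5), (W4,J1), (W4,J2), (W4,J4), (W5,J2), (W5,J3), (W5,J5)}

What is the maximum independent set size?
Maximum independent set = 5

By König's theorem:
- Min vertex cover = Max matching = 5
- Max independent set = Total vertices - Min vertex cover
- Max independent set = 10 - 5 = 5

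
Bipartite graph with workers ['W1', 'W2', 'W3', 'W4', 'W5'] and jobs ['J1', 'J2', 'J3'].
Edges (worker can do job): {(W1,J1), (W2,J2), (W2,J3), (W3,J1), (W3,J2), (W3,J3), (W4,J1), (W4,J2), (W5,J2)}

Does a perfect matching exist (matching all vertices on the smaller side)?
Yes, perfect matching exists (size 3)

Perfect matching: {(W2,J3), (W3,J1), (W5,J2)}
All 3 vertices on the smaller side are matched.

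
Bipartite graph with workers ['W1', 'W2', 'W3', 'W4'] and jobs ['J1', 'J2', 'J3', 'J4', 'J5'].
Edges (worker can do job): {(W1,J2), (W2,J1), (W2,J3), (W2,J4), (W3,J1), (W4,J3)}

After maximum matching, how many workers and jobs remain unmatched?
Unmatched: 0 workers, 1 jobs

Maximum matching size: 4
Workers: 4 total, 4 matched, 0 unmatched
Jobs: 5 total, 4 matched, 1 unmatched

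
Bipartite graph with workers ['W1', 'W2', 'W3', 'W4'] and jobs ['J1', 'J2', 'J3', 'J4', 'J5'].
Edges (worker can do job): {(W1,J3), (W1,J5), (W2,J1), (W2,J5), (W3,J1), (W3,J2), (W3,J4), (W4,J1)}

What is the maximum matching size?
Maximum matching size = 4

Maximum matching: {(W1,J3), (W2,J5), (W3,J2), (W4,J1)}
Size: 4

This assigns 4 workers to 4 distinct jobs.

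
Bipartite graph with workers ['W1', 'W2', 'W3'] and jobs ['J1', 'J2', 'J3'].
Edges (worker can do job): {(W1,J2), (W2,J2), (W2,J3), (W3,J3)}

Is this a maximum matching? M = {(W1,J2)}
No, size 1 is not maximum

Proposed matching has size 1.
Maximum matching size for this graph: 2.

This is NOT maximum - can be improved to size 2.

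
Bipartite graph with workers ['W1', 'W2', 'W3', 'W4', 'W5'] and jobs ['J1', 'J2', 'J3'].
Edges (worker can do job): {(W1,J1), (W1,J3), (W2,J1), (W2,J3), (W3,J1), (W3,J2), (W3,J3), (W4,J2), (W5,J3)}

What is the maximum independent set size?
Maximum independent set = 5

By König's theorem:
- Min vertex cover = Max matching = 3
- Max independent set = Total vertices - Min vertex cover
- Max independent set = 8 - 3 = 5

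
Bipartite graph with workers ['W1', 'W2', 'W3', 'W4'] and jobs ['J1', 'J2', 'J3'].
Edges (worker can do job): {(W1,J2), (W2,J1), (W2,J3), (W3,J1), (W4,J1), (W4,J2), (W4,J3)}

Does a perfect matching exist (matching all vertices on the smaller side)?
Yes, perfect matching exists (size 3)

Perfect matching: {(W1,J2), (W3,J1), (W4,J3)}
All 3 vertices on the smaller side are matched.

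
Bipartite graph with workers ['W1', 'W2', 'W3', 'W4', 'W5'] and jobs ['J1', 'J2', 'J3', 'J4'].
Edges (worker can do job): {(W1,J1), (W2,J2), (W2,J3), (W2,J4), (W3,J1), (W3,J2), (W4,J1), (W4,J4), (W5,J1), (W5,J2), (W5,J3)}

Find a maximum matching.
Matching: {(W1,J1), (W3,J2), (W4,J4), (W5,J3)}

Maximum matching (size 4):
  W1 → J1
  W3 → J2
  W4 → J4
  W5 → J3

Each worker is assigned to at most one job, and each job to at most one worker.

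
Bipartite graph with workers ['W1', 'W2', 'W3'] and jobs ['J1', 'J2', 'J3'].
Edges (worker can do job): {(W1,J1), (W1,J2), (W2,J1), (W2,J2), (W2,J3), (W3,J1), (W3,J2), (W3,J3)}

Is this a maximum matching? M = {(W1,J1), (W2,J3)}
No, size 2 is not maximum

Proposed matching has size 2.
Maximum matching size for this graph: 3.

This is NOT maximum - can be improved to size 3.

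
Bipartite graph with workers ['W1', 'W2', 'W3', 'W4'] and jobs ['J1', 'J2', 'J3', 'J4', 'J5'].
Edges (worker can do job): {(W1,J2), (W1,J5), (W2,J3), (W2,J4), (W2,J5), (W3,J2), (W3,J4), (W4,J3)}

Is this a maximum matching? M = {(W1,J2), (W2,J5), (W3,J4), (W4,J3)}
Yes, size 4 is maximum

Proposed matching has size 4.
Maximum matching size for this graph: 4.

This is a maximum matching.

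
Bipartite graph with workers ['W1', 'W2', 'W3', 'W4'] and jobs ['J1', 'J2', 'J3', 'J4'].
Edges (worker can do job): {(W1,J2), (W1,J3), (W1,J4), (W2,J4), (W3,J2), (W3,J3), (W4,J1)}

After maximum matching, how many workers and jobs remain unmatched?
Unmatched: 0 workers, 0 jobs

Maximum matching size: 4
Workers: 4 total, 4 matched, 0 unmatched
Jobs: 4 total, 4 matched, 0 unmatched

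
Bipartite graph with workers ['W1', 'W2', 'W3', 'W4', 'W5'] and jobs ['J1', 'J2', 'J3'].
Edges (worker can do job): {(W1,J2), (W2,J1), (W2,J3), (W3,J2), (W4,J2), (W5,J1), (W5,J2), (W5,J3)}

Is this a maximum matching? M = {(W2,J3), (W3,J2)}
No, size 2 is not maximum

Proposed matching has size 2.
Maximum matching size for this graph: 3.

This is NOT maximum - can be improved to size 3.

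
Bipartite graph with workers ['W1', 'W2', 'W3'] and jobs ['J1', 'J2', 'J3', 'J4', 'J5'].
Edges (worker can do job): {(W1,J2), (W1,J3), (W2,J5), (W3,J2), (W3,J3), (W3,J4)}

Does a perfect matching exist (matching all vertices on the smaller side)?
Yes, perfect matching exists (size 3)

Perfect matching: {(W1,J2), (W2,J5), (W3,J3)}
All 3 vertices on the smaller side are matched.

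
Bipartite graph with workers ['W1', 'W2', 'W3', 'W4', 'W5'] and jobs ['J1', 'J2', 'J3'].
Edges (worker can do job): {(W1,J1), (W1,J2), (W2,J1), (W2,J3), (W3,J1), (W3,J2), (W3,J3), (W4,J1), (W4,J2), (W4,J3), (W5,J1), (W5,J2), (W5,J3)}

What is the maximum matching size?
Maximum matching size = 3

Maximum matching: {(W3,J3), (W4,J2), (W5,J1)}
Size: 3

This assigns 3 workers to 3 distinct jobs.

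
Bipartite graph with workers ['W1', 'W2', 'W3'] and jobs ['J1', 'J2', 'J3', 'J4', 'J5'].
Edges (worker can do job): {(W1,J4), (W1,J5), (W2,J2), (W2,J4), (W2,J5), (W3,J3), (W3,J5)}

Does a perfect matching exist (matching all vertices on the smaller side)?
Yes, perfect matching exists (size 3)

Perfect matching: {(W1,J4), (W2,J2), (W3,J5)}
All 3 vertices on the smaller side are matched.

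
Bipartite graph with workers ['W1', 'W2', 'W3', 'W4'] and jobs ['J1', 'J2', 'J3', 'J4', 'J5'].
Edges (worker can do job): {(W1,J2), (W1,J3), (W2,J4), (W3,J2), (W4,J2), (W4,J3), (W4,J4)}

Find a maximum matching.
Matching: {(W1,J3), (W2,J4), (W4,J2)}

Maximum matching (size 3):
  W1 → J3
  W2 → J4
  W4 → J2

Each worker is assigned to at most one job, and each job to at most one worker.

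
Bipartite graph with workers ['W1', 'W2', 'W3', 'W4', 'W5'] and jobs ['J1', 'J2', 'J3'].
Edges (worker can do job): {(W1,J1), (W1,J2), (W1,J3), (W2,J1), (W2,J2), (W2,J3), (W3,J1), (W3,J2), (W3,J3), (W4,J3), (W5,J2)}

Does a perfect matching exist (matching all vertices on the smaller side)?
Yes, perfect matching exists (size 3)

Perfect matching: {(W3,J1), (W4,J3), (W5,J2)}
All 3 vertices on the smaller side are matched.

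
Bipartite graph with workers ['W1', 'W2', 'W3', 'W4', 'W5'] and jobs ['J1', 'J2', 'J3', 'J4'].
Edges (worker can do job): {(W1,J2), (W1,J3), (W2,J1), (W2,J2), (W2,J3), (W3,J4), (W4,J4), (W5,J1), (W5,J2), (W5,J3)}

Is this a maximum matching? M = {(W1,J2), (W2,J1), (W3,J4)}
No, size 3 is not maximum

Proposed matching has size 3.
Maximum matching size for this graph: 4.

This is NOT maximum - can be improved to size 4.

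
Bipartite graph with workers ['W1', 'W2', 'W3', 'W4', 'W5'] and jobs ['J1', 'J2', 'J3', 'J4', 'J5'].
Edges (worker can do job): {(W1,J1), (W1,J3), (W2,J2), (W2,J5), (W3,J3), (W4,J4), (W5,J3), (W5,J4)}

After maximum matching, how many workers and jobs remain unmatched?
Unmatched: 1 workers, 1 jobs

Maximum matching size: 4
Workers: 5 total, 4 matched, 1 unmatched
Jobs: 5 total, 4 matched, 1 unmatched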